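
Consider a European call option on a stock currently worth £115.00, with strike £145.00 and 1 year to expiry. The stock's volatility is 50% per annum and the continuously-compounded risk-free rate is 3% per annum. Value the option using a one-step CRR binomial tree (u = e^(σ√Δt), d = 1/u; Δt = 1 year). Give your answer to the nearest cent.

CRR parameters: u = e^(σ√Δt) = e^(0.5·√1) = 1.6487, d = 1/u = 0.6065
Per-period rate: rΔt = 0.03·1 = 0.03, so R = e^0.03 = 1.0305
Risk-neutral probability p = (e^0.03 − 0.6065)/(1.6487 − 0.6065) = 0.4239/1.0422 = 0.4068
Terminal stock prices: S_u = 189.6, S_d = 69.75
Terminal payoffs (S − K): max(44.6, 0) = 44.6, max(-75.25, 0) = 0
Node 0 (S = 115): V_0 = e^(−0.03)·[0.4068·44.6029 + 0.5932·0.0000] = 17.6066

£17.61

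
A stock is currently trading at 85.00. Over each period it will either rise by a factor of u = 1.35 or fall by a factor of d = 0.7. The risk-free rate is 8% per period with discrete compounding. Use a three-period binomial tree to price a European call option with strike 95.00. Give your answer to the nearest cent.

22.65

Risk-neutral probability p = (1 + 0.08 − 0.7)/(1.35 − 0.7) = 0.3800/0.6500 = 0.5846
Terminal stock prices: S_uuu = 209.1, S_uud = 108.4, S_udd = 56.23, S_ddd = 29.15
Terminal payoffs (S − K): max(114.1, 0) = 114.1, max(13.44, 0) = 13.44, max(-38.77, 0) = 0, max(-65.84, 0) = 0
Node uu (S = 154.9): V_uu = 1/1.08·[0.5846·114.1319 + 0.4154·13.4388] = 66.9495
Node ud (S = 80.33): V_ud = 1/1.08·[0.5846·13.4388 + 0.4154·0.0000] = 7.2745
Node dd (S = 41.65): V_dd = 1/1.08·[0.5846·0.0000 + 0.4154·0.0000] = 0.0000
Node u (S = 114.8): V_u = 1/1.08·[0.5846·66.9495 + 0.4154·7.2745] = 39.0384
Node d (S = 59.5): V_d = 1/1.08·[0.5846·7.2745 + 0.4154·0.0000] = 3.9378
Node 0 (S = 85): V_0 = 1/1.08·[0.5846·39.0384 + 0.4154·3.9378] = 22.6464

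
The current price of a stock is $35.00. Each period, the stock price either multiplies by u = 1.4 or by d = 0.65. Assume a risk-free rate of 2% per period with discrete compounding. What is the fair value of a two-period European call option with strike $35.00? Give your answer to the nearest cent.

$7.86

Risk-neutral probability p = (1 + 0.02 − 0.65)/(1.4 − 0.65) = 0.3700/0.7500 = 0.4933
Terminal stock prices: S_uu = 68.6, S_ud = 31.85, S_dd = 14.79
Terminal payoffs (S − K): max(33.6, 0) = 33.6, max(-3.15, 0) = 0, max(-20.21, 0) = 0
Node u (S = 49): V_u = 1/1.02·[0.4933·33.6000 + 0.5067·0.0000] = 16.2510
Node d (S = 22.75): V_d = 1/1.02·[0.4933·0.0000 + 0.5067·0.0000] = 0.0000
Node 0 (S = 35): V_0 = 1/1.02·[0.4933·16.2510 + 0.5067·0.0000] = 7.8600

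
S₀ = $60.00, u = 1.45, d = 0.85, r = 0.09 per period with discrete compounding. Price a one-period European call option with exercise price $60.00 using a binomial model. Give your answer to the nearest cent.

$9.91

Risk-neutral probability p = (1 + 0.09 − 0.85)/(1.45 − 0.85) = 0.2400/0.6000 = 0.4000
Terminal stock prices: S_u = 87, S_d = 51
Terminal payoffs (S − K): max(27, 0) = 27, max(-9, 0) = 0
Node 0 (S = 60): V_0 = 1/1.09·[0.4000·27.0000 + 0.6000·0.0000] = 9.9083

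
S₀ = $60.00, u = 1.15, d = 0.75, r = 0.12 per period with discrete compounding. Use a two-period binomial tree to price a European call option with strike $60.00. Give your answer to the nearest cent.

$13.20

Risk-neutral probability p = (1 + 0.12 − 0.75)/(1.15 − 0.75) = 0.3700/0.4000 = 0.9250
Terminal stock prices: S_uu = 79.35, S_ud = 51.75, S_dd = 33.75
Terminal payoffs (S − K): max(19.35, 0) = 19.35, max(-8.25, 0) = 0, max(-26.25, 0) = 0
Node u (S = 69): V_u = 1/1.12·[0.9250·19.3500 + 0.0750·0.0000] = 15.9810
Node d (S = 45): V_d = 1/1.12·[0.9250·0.0000 + 0.0750·0.0000] = 0.0000
Node 0 (S = 60): V_0 = 1/1.12·[0.9250·15.9810 + 0.0750·0.0000] = 13.1986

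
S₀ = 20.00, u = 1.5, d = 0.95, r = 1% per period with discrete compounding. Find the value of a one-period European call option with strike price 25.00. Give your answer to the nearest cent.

0.54

Risk-neutral probability p = (1 + 0.01 − 0.95)/(1.5 − 0.95) = 0.0600/0.5500 = 0.1091
Terminal stock prices: S_u = 30, S_d = 19
Terminal payoffs (S − K): max(5, 0) = 5, max(-6, 0) = 0
Node 0 (S = 20): V_0 = 1/1.01·[0.1091·5.0000 + 0.8909·0.0000] = 0.5401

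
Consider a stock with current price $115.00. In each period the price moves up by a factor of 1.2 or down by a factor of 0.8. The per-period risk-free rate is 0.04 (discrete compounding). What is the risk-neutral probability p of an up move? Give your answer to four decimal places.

Risk-neutral probability p = (1 + 0.04 − 0.8)/(1.2 − 0.8) = 0.2400/0.4000 = 0.6000

p = 0.6000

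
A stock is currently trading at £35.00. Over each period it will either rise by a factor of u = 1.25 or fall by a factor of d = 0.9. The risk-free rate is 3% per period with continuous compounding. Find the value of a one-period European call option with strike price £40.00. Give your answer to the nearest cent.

Risk-neutral probability p = (e^0.03 − 0.9)/(1.25 − 0.9) = 0.1305/0.3500 = 0.3727
Terminal stock prices: S_u = 43.75, S_d = 31.5
Terminal payoffs (S − K): max(3.75, 0) = 3.75, max(-8.5, 0) = 0
Node 0 (S = 35): V_0 = e^(−0.03)·[0.3727·3.7500 + 0.6273·0.0000] = 1.3564

£1.36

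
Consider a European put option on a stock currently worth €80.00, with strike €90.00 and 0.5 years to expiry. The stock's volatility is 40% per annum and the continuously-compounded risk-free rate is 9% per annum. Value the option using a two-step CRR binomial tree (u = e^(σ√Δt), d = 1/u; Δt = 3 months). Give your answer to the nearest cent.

CRR parameters: u = e^(σ√Δt) = e^(0.4·√0.25) = 1.2214, d = 1/u = 0.8187
Per-period rate: rΔt = 0.09·0.25 = 0.0225, so R = e^0.0225 = 1.0228
Risk-neutral probability p = (e^0.0225 − 0.8187)/(1.2214 − 0.8187) = 0.2040/0.4027 = 0.5067
Terminal stock prices: S_uu = 119.3, S_ud = 80, S_dd = 53.63
Terminal payoffs (K − S): max(-29.35, 0) = 0, max(10, 0) = 10, max(36.37, 0) = 36.37
Node u (S = 97.71): V_u = e^(−0.0225)·[0.5067·0.0000 + 0.4933·10.0000] = 4.8235
Node d (S = 65.5): V_d = e^(−0.0225)·[0.5067·10.0000 + 0.4933·36.3744] = 22.4992
Node 0 (S = 80): V_0 = e^(−0.0225)·[0.5067·4.8235 + 0.4933·22.4992] = 13.2420

€13.24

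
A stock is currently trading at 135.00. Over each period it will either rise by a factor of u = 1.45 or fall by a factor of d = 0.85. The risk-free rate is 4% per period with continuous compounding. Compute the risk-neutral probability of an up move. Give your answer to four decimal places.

p = 0.3180

Risk-neutral probability p = (e^0.04 − 0.85)/(1.45 − 0.85) = 0.1908/0.6000 = 0.3180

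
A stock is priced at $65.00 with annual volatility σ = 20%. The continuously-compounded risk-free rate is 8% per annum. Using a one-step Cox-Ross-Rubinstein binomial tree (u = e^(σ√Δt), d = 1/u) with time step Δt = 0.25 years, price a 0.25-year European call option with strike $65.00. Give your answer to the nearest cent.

$3.86

CRR parameters: u = e^(σ√Δt) = e^(0.2·√0.25) = 1.1052, d = 1/u = 0.9048
Per-period rate: rΔt = 0.08·0.25 = 0.02, so R = e^0.02 = 1.0202
Risk-neutral probability p = (e^0.02 − 0.9048)/(1.1052 − 0.9048) = 0.1154/0.2003 = 0.5759
Terminal stock prices: S_u = 71.84, S_d = 58.81
Terminal payoffs (S − K): max(6.836, 0) = 6.836, max(-6.186, 0) = 0
Node 0 (S = 65): V_0 = e^(−0.02)·[0.5759·6.8361 + 0.4241·0.0000] = 3.8587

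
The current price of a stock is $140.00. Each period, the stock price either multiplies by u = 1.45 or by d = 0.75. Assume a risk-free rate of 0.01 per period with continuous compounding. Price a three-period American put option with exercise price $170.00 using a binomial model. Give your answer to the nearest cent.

Risk-neutral probability p = (e^0.01 − 0.75)/(1.45 − 0.75) = 0.2601/0.7000 = 0.3715
Terminal stock prices: S_uuu = 426.8, S_uud = 220.8, S_udd = 114.2, S_ddd = 59.06
Terminal payoffs (K − S): max(-256.8, 0) = 0, max(-50.76, 0) = 0, max(55.81, 0) = 55.81, max(110.9, 0) = 110.9
Node uu (S = 294.4): continuation = e^(−0.01)·[0.3715·0.0000 + 0.6285·0.0000] = 0.0000; exercise value = 0.0000 ≤ continuation, so V_uu = 0.0000
Node ud (S = 152.2): continuation = e^(−0.01)·[0.3715·0.0000 + 0.6285·55.8125] = 34.7291; exercise value = 17.7500 ≤ continuation, so V_ud = 34.7291
Node dd (S = 78.75): continuation = e^(−0.01)·[0.3715·55.8125 + 0.6285·110.9375] = 89.5585; exercise value = 91.2500 > continuation, so V_dd = 91.2500 (exercise)
Node u (S = 203): continuation = e^(−0.01)·[0.3715·0.0000 + 0.6285·34.7291] = 21.6101; exercise value = 0.0000 ≤ continuation, so V_u = 21.6101
Node d (S = 105): continuation = e^(−0.01)·[0.3715·34.7291 + 0.6285·91.2500] = 69.5535; exercise value = 65.0000 ≤ continuation, so V_d = 69.5535
Node 0 (S = 140): continuation = e^(−0.01)·[0.3715·21.6101 + 0.6285·69.5535] = 51.2276; exercise value = 30.0000 ≤ continuation, so V_0 = 51.2276

$51.23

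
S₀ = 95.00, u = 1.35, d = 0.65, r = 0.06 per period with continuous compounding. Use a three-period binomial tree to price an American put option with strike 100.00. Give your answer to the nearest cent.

18.64

Risk-neutral probability p = (e^0.06 − 0.65)/(1.35 − 0.65) = 0.4118/0.7000 = 0.5883
Terminal stock prices: S_uuu = 233.7, S_uud = 112.5, S_udd = 54.19, S_ddd = 26.09
Terminal payoffs (K − S): max(-133.7, 0) = 0, max(-12.54, 0) = 0, max(45.81, 0) = 45.81, max(73.91, 0) = 73.91
Node uu (S = 173.1): continuation = e^(−0.06)·[0.5883·0.0000 + 0.4117·0.0000] = 0.0000; exercise value = 0.0000 ≤ continuation, so V_uu = 0.0000
Node ud (S = 83.36): continuation = e^(−0.06)·[0.5883·0.0000 + 0.4117·45.8144] = 17.7617; exercise value = 16.6375 ≤ continuation, so V_ud = 17.7617
Node dd (S = 40.14): continuation = e^(−0.06)·[0.5883·45.8144 + 0.4117·73.9106] = 54.0390; exercise value = 59.8625 > continuation, so V_dd = 59.8625 (exercise)
Node u (S = 128.2): continuation = e^(−0.06)·[0.5883·0.0000 + 0.4117·17.7617] = 6.8860; exercise value = 0.0000 ≤ continuation, so V_u = 6.8860
Node d (S = 61.75): continuation = e^(−0.06)·[0.5883·17.7617 + 0.4117·59.8625] = 33.0494; exercise value = 38.2500 > continuation, so V_d = 38.2500 (exercise)
Node 0 (S = 95): continuation = e^(−0.06)·[0.5883·6.8860 + 0.4117·38.2500] = 18.6445; exercise value = 5.0000 ≤ continuation, so V_0 = 18.6445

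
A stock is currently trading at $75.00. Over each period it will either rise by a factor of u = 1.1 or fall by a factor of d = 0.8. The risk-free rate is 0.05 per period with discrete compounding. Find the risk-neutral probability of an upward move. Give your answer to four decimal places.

p = 0.8333

Risk-neutral probability p = (1 + 0.05 − 0.8)/(1.1 − 0.8) = 0.2500/0.3000 = 0.8333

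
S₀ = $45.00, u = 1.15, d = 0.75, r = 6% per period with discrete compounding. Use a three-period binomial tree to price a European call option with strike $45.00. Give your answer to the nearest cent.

$9.16

Risk-neutral probability p = (1 + 0.06 − 0.75)/(1.15 − 0.75) = 0.3100/0.4000 = 0.7750
Terminal stock prices: S_uuu = 68.44, S_uud = 44.63, S_udd = 29.11, S_ddd = 18.98
Terminal payoffs (S − K): max(23.44, 0) = 23.44, max(-0.3656, 0) = 0, max(-15.89, 0) = 0, max(-26.02, 0) = 0
Node uu (S = 59.51): V_uu = 1/1.06·[0.7750·23.4394 + 0.2250·0.0000] = 17.1373
Node ud (S = 38.81): V_ud = 1/1.06·[0.7750·0.0000 + 0.2250·0.0000] = 0.0000
Node dd (S = 25.31): V_dd = 1/1.06·[0.7750·0.0000 + 0.2250·0.0000] = 0.0000
Node u (S = 51.75): V_u = 1/1.06·[0.7750·17.1373 + 0.2250·0.0000] = 12.5296
Node d (S = 33.75): V_d = 1/1.06·[0.7750·0.0000 + 0.2250·0.0000] = 0.0000
Node 0 (S = 45): V_0 = 1/1.06·[0.7750·12.5296 + 0.2250·0.0000] = 9.1608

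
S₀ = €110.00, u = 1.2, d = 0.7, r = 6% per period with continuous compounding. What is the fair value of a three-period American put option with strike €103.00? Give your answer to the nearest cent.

€8.65

Risk-neutral probability p = (e^0.06 − 0.7)/(1.2 − 0.7) = 0.3618/0.5000 = 0.7237
Terminal stock prices: S_uuu = 190.1, S_uud = 110.9, S_udd = 64.68, S_ddd = 37.73
Terminal payoffs (K − S): max(-87.08, 0) = 0, max(-7.88, 0) = 0, max(38.32, 0) = 38.32, max(65.27, 0) = 65.27
Node uu (S = 158.4): continuation = e^(−0.06)·[0.7237·0.0000 + 0.2763·0.0000] = 0.0000; exercise value = 0.0000 ≤ continuation, so V_uu = 0.0000
Node ud (S = 92.4): continuation = e^(−0.06)·[0.7237·0.0000 + 0.2763·38.3200] = 9.9722; exercise value = 10.6000 > continuation, so V_ud = 10.6000 (exercise)
Node dd (S = 53.9): continuation = e^(−0.06)·[0.7237·38.3200 + 0.2763·65.2700] = 43.1017; exercise value = 49.1000 > continuation, so V_dd = 49.1000 (exercise)
Node u (S = 132): continuation = e^(−0.06)·[0.7237·0.0000 + 0.2763·10.6000] = 2.7585; exercise value = 0.0000 ≤ continuation, so V_u = 2.7585
Node d (S = 77): continuation = e^(−0.06)·[0.7237·10.6000 + 0.2763·49.1000] = 20.0017; exercise value = 26.0000 > continuation, so V_d = 26.0000 (exercise)
Node 0 (S = 110): continuation = e^(−0.06)·[0.7237·2.7585 + 0.2763·26.0000] = 8.6461; exercise value = 0.0000 ≤ continuation, so V_0 = 8.6461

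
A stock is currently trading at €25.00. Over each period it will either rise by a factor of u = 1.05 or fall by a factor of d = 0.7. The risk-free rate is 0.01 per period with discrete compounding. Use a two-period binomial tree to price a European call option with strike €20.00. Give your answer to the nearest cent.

Risk-neutral probability p = (1 + 0.01 − 0.7)/(1.05 − 0.7) = 0.3100/0.3500 = 0.8857
Terminal stock prices: S_uu = 27.56, S_ud = 18.38, S_dd = 12.25
Terminal payoffs (S − K): max(7.562, 0) = 7.562, max(-1.625, 0) = 0, max(-7.75, 0) = 0
Node u (S = 26.25): V_u = 1/1.01·[0.8857·7.5625 + 0.1143·0.0000] = 6.6319
Node d (S = 17.5): V_d = 1/1.01·[0.8857·0.0000 + 0.1143·0.0000] = 0.0000
Node 0 (S = 25): V_0 = 1/1.01·[0.8857·6.6319 + 0.1143·0.0000] = 5.8158

€5.82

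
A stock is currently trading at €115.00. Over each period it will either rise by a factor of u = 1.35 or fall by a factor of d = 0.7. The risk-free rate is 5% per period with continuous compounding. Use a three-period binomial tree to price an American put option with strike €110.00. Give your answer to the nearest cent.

Risk-neutral probability p = (e^0.05 − 0.7)/(1.35 − 0.7) = 0.3513/0.6500 = 0.5404
Terminal stock prices: S_uuu = 282.9, S_uud = 146.7, S_udd = 76.07, S_ddd = 39.44
Terminal payoffs (K − S): max(-172.9, 0) = 0, max(-36.71, 0) = 0, max(33.93, 0) = 33.93, max(70.56, 0) = 70.56
Node uu (S = 209.6): continuation = e^(−0.05)·[0.5404·0.0000 + 0.4596·0.0000] = 0.0000; exercise value = 0.0000 ≤ continuation, so V_uu = 0.0000
Node ud (S = 108.7): continuation = e^(−0.05)·[0.5404·0.0000 + 0.4596·33.9275] = 14.8320; exercise value = 1.3250 ≤ continuation, so V_ud = 14.8320
Node dd (S = 56.35): continuation = e^(−0.05)·[0.5404·33.9275 + 0.4596·70.5550] = 48.2852; exercise value = 53.6500 > continuation, so V_dd = 53.6500 (exercise)
Node u (S = 155.2): continuation = e^(−0.05)·[0.5404·0.0000 + 0.4596·14.8320] = 6.4841; exercise value = 0.0000 ≤ continuation, so V_u = 6.4841
Node d (S = 80.5): continuation = e^(−0.05)·[0.5404·14.8320 + 0.4596·53.6500] = 31.0787; exercise value = 29.5000 ≤ continuation, so V_d = 31.0787
Node 0 (S = 115): continuation = e^(−0.05)·[0.5404·6.4841 + 0.4596·31.0787] = 16.9199; exercise value = 0.0000 ≤ continuation, so V_0 = 16.9199

€16.92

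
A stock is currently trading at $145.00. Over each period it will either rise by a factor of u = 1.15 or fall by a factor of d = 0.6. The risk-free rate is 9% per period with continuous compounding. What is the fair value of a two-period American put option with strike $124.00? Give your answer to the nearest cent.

$5.26

Risk-neutral probability p = (e^0.09 − 0.6)/(1.15 − 0.6) = 0.4942/0.5500 = 0.8985
Terminal stock prices: S_uu = 191.8, S_ud = 100, S_dd = 52.2
Terminal payoffs (K − S): max(-67.76, 0) = 0, max(23.95, 0) = 23.95, max(71.8, 0) = 71.8
Node u (S = 166.8): continuation = e^(−0.09)·[0.8985·0.0000 + 0.1015·23.9500] = 2.2217; exercise value = 0.0000 ≤ continuation, so V_u = 2.2217
Node d (S = 87): continuation = e^(−0.09)·[0.8985·23.9500 + 0.1015·71.8000] = 26.3275; exercise value = 37.0000 > continuation, so V_d = 37.0000 (exercise)
Node 0 (S = 145): continuation = e^(−0.09)·[0.8985·2.2217 + 0.1015·37.0000] = 5.2567; exercise value = 0.0000 ≤ continuation, so V_0 = 5.2567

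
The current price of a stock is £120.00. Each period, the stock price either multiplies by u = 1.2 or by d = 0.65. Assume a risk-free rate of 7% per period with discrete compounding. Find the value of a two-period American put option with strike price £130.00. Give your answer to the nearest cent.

Risk-neutral probability p = (1 + 0.07 − 0.65)/(1.2 − 0.65) = 0.4200/0.5500 = 0.7636
Terminal stock prices: S_uu = 172.8, S_ud = 93.6, S_dd = 50.7
Terminal payoffs (K − S): max(-42.8, 0) = 0, max(36.4, 0) = 36.4, max(79.3, 0) = 79.3
Node u (S = 144): continuation = 1/1.07·[0.7636·0.0000 + 0.2364·36.4000] = 8.0408; exercise value = 0.0000 ≤ continuation, so V_u = 8.0408
Node d (S = 78): continuation = 1/1.07·[0.7636·36.4000 + 0.2364·79.3000] = 43.4953; exercise value = 52.0000 > continuation, so V_d = 52.0000 (exercise)
Node 0 (S = 120): continuation = 1/1.07·[0.7636·8.0408 + 0.2364·52.0000] = 17.2254; exercise value = 10.0000 ≤ continuation, so V_0 = 17.2254

£17.23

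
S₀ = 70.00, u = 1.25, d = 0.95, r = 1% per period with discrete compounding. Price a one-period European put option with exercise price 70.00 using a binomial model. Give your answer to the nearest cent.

2.77

Risk-neutral probability p = (1 + 0.01 − 0.95)/(1.25 − 0.95) = 0.0600/0.3000 = 0.2000
Terminal stock prices: S_u = 87.5, S_d = 66.5
Terminal payoffs (K − S): max(-17.5, 0) = 0, max(3.5, 0) = 3.5
Node 0 (S = 70): V_0 = 1/1.01·[0.2000·0.0000 + 0.8000·3.5000] = 2.7723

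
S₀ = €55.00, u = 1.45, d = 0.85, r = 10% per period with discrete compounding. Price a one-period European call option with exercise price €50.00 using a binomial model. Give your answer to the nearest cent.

€11.27

Risk-neutral probability p = (1 + 0.1 − 0.85)/(1.45 − 0.85) = 0.2500/0.6000 = 0.4167
Terminal stock prices: S_u = 79.75, S_d = 46.75
Terminal payoffs (S − K): max(29.75, 0) = 29.75, max(-3.25, 0) = 0
Node 0 (S = 55): V_0 = 1/1.1·[0.4167·29.7500 + 0.5833·0.0000] = 11.2689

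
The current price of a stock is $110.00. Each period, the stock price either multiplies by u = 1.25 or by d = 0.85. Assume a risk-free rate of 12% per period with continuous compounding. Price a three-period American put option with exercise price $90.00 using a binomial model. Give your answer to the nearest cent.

Risk-neutral probability p = (e^0.12 − 0.85)/(1.25 − 0.85) = 0.2775/0.4000 = 0.6937
Terminal stock prices: S_uuu = 214.8, S_uud = 146.1, S_udd = 99.34, S_ddd = 67.55
Terminal payoffs (K − S): max(-124.8, 0) = 0, max(-56.09, 0) = 0, max(-9.344, 0) = 0, max(22.45, 0) = 22.45
Node uu (S = 171.9): continuation = e^(−0.12)·[0.6937·0.0000 + 0.3063·0.0000] = 0.0000; exercise value = 0.0000 ≤ continuation, so V_uu = 0.0000
Node ud (S = 116.9): continuation = e^(−0.12)·[0.6937·0.0000 + 0.3063·0.0000] = 0.0000; exercise value = 0.0000 ≤ continuation, so V_ud = 0.0000
Node dd (S = 79.47): continuation = e^(−0.12)·[0.6937·0.0000 + 0.3063·22.4463] = 6.0970; exercise value = 10.5250 > continuation, so V_dd = 10.5250 (exercise)
Node u (S = 137.5): continuation = e^(−0.12)·[0.6937·0.0000 + 0.3063·0.0000] = 0.0000; exercise value = 0.0000 ≤ continuation, so V_u = 0.0000
Node d (S = 93.5): continuation = e^(−0.12)·[0.6937·0.0000 + 0.3063·10.5250] = 2.8589; exercise value = 0.0000 ≤ continuation, so V_d = 2.8589
Node 0 (S = 110): continuation = e^(−0.12)·[0.6937·0.0000 + 0.3063·2.8589] = 0.7765; exercise value = 0.0000 ≤ continuation, so V_0 = 0.7765

$0.78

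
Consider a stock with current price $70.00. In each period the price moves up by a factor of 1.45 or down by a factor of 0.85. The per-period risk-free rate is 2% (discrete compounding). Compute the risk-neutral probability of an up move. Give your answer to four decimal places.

p = 0.2833

Risk-neutral probability p = (1 + 0.02 − 0.85)/(1.45 − 0.85) = 0.1700/0.6000 = 0.2833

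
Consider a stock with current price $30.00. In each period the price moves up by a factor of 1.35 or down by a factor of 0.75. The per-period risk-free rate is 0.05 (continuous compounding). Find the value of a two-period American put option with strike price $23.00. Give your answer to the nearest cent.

Risk-neutral probability p = (e^0.05 − 0.75)/(1.35 − 0.75) = 0.3013/0.6000 = 0.5021
Terminal stock prices: S_uu = 54.68, S_ud = 30.38, S_dd = 16.88
Terminal payoffs (K − S): max(-31.68, 0) = 0, max(-7.375, 0) = 0, max(6.125, 0) = 6.125
Node u (S = 40.5): continuation = e^(−0.05)·[0.5021·0.0000 + 0.4979·0.0000] = 0.0000; exercise value = 0.0000 ≤ continuation, so V_u = 0.0000
Node d (S = 22.5): continuation = e^(−0.05)·[0.5021·0.0000 + 0.4979·6.1250] = 2.9008; exercise value = 0.5000 ≤ continuation, so V_d = 2.9008
Node 0 (S = 30): continuation = e^(−0.05)·[0.5021·0.0000 + 0.4979·2.9008] = 1.3738; exercise value = 0.0000 ≤ continuation, so V_0 = 1.3738

$1.37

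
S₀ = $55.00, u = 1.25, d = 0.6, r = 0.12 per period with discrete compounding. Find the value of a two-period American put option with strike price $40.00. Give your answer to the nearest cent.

$1.25

Risk-neutral probability p = (1 + 0.12 − 0.6)/(1.25 − 0.6) = 0.5200/0.6500 = 0.8000
Terminal stock prices: S_uu = 85.94, S_ud = 41.25, S_dd = 19.8
Terminal payoffs (K − S): max(-45.94, 0) = 0, max(-1.25, 0) = 0, max(20.2, 0) = 20.2
Node u (S = 68.75): continuation = 1/1.12·[0.8000·0.0000 + 0.2000·0.0000] = 0.0000; exercise value = 0.0000 ≤ continuation, so V_u = 0.0000
Node d (S = 33): continuation = 1/1.12·[0.8000·0.0000 + 0.2000·20.2000] = 3.6071; exercise value = 7.0000 > continuation, so V_d = 7.0000 (exercise)
Node 0 (S = 55): continuation = 1/1.12·[0.8000·0.0000 + 0.2000·7.0000] = 1.2500; exercise value = 0.0000 ≤ continuation, so V_0 = 1.2500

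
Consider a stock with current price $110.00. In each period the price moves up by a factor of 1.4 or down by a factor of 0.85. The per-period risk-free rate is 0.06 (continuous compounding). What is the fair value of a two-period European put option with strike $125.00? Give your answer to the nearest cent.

Risk-neutral probability p = (e^0.06 − 0.85)/(1.4 − 0.85) = 0.2118/0.5500 = 0.3852
Terminal stock prices: S_uu = 215.6, S_ud = 130.9, S_dd = 79.47
Terminal payoffs (K − S): max(-90.6, 0) = 0, max(-5.9, 0) = 0, max(45.53, 0) = 45.53
Node u (S = 154): V_u = e^(−0.06)·[0.3852·0.0000 + 0.6148·0.0000] = 0.0000
Node d (S = 93.5): V_d = e^(−0.06)·[0.3852·0.0000 + 0.6148·45.5250] = 26.3607
Node 0 (S = 110): V_0 = e^(−0.06)·[0.3852·0.0000 + 0.6148·26.3607] = 15.2638

$15.26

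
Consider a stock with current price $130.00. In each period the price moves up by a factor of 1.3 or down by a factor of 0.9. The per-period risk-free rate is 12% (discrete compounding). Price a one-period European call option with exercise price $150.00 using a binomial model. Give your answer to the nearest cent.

$9.33

Risk-neutral probability p = (1 + 0.12 − 0.9)/(1.3 − 0.9) = 0.2200/0.4000 = 0.5500
Terminal stock prices: S_u = 169, S_d = 117
Terminal payoffs (S − K): max(19, 0) = 19, max(-33, 0) = 0
Node 0 (S = 130): V_0 = 1/1.12·[0.5500·19.0000 + 0.4500·0.0000] = 9.3304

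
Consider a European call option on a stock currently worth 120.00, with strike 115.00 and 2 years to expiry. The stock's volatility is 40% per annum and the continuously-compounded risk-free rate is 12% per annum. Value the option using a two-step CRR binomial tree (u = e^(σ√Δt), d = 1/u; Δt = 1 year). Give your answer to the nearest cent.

CRR parameters: u = e^(σ√Δt) = e^(0.4·√1) = 1.4918, d = 1/u = 0.6703
Per-period rate: rΔt = 0.12·1 = 0.12, so R = e^0.12 = 1.1275
Risk-neutral probability p = (e^0.12 − 0.6703)/(1.4918 − 0.6703) = 0.4572/0.8215 = 0.5565
Terminal stock prices: S_uu = 267.1, S_ud = 120, S_dd = 53.92
Terminal payoffs (S − K): max(152.1, 0) = 152.1, max(5, 0) = 5, max(-61.08, 0) = 0
Node u (S = 179): V_u = e^(−0.12)·[0.5565·152.0649 + 0.4435·5.0000] = 77.0231
Node d (S = 80.44): V_d = e^(−0.12)·[0.5565·5.0000 + 0.4435·0.0000] = 2.4679
Node 0 (S = 120): V_0 = e^(−0.12)·[0.5565·77.0231 + 0.4435·2.4679] = 38.9879

38.99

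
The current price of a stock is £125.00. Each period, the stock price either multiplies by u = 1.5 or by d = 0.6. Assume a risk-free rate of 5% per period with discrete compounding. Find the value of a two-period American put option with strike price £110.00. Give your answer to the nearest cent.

£16.67

Risk-neutral probability p = (1 + 0.05 − 0.6)/(1.5 − 0.6) = 0.4500/0.9000 = 0.5000
Terminal stock prices: S_uu = 281.2, S_ud = 112.5, S_dd = 45
Terminal payoffs (K − S): max(-171.2, 0) = 0, max(-2.5, 0) = 0, max(65, 0) = 65
Node u (S = 187.5): continuation = 1/1.05·[0.5000·0.0000 + 0.5000·0.0000] = 0.0000; exercise value = 0.0000 ≤ continuation, so V_u = 0.0000
Node d (S = 75): continuation = 1/1.05·[0.5000·0.0000 + 0.5000·65.0000] = 30.9524; exercise value = 35.0000 > continuation, so V_d = 35.0000 (exercise)
Node 0 (S = 125): continuation = 1/1.05·[0.5000·0.0000 + 0.5000·35.0000] = 16.6667; exercise value = 0.0000 ≤ continuation, so V_0 = 16.6667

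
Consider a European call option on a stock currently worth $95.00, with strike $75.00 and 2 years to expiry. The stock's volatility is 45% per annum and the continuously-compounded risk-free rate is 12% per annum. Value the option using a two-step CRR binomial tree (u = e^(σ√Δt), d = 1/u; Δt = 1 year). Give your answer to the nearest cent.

$42.42

CRR parameters: u = e^(σ√Δt) = e^(0.45·√1) = 1.5683, d = 1/u = 0.6376
Per-period rate: rΔt = 0.12·1 = 0.12, so R = e^0.12 = 1.1275
Risk-neutral probability p = (e^0.12 − 0.6376)/(1.5683 − 0.6376) = 0.4899/0.9307 = 0.5264
Terminal stock prices: S_uu = 233.7, S_ud = 95, S_dd = 38.62
Terminal payoffs (S − K): max(158.7, 0) = 158.7, max(20, 0) = 20, max(-36.38, 0) = 0
Node u (S = 149): V_u = e^(−0.12)·[0.5264·158.6623 + 0.4736·20.0000] = 82.4706
Node d (S = 60.57): V_d = e^(−0.12)·[0.5264·20.0000 + 0.4736·0.0000] = 9.3367
Node 0 (S = 95): V_0 = e^(−0.12)·[0.5264·82.4706 + 0.4736·9.3367] = 42.4223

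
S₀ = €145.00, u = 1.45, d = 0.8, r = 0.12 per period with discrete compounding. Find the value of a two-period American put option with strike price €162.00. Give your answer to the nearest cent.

€20.85

Risk-neutral probability p = (1 + 0.12 − 0.8)/(1.45 − 0.8) = 0.3200/0.6500 = 0.4923
Terminal stock prices: S_uu = 304.9, S_ud = 168.2, S_dd = 92.8
Terminal payoffs (K − S): max(-142.9, 0) = 0, max(-6.2, 0) = 0, max(69.2, 0) = 69.2
Node u (S = 210.2): continuation = 1/1.12·[0.4923·0.0000 + 0.5077·0.0000] = 0.0000; exercise value = 0.0000 ≤ continuation, so V_u = 0.0000
Node d (S = 116): continuation = 1/1.12·[0.4923·0.0000 + 0.5077·69.2000] = 31.3681; exercise value = 46.0000 > continuation, so V_d = 46.0000 (exercise)
Node 0 (S = 145): continuation = 1/1.12·[0.4923·0.0000 + 0.5077·46.0000] = 20.8516; exercise value = 17.0000 ≤ continuation, so V_0 = 20.8516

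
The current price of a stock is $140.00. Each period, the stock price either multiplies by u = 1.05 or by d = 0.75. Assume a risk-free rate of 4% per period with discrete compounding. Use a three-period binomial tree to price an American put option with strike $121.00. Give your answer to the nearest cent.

Risk-neutral probability p = (1 + 0.04 − 0.75)/(1.05 − 0.75) = 0.2900/0.3000 = 0.9667
Terminal stock prices: S_uuu = 162.1, S_uud = 115.8, S_udd = 82.69, S_ddd = 59.06
Terminal payoffs (K − S): max(-41.07, 0) = 0, max(5.238, 0) = 5.238, max(38.31, 0) = 38.31, max(61.94, 0) = 61.94
Node uu (S = 154.3): continuation = 1/1.04·[0.9667·0.0000 + 0.0333·5.2375] = 0.1679; exercise value = 0.0000 ≤ continuation, so V_uu = 0.1679
Node ud (S = 110.2): continuation = 1/1.04·[0.9667·5.2375 + 0.0333·38.3125] = 6.0962; exercise value = 10.7500 > continuation, so V_ud = 10.7500 (exercise)
Node dd (S = 78.75): continuation = 1/1.04·[0.9667·38.3125 + 0.0333·61.9375] = 37.5962; exercise value = 42.2500 > continuation, so V_dd = 42.2500 (exercise)
Node u (S = 147): continuation = 1/1.04·[0.9667·0.1679 + 0.0333·10.7500] = 0.5006; exercise value = 0.0000 ≤ continuation, so V_u = 0.5006
Node d (S = 105): continuation = 1/1.04·[0.9667·10.7500 + 0.0333·42.2500] = 11.3462; exercise value = 16.0000 > continuation, so V_d = 16.0000 (exercise)
Node 0 (S = 140): continuation = 1/1.04·[0.9667·0.5006 + 0.0333·16.0000] = 0.9781; exercise value = 0.0000 ≤ continuation, so V_0 = 0.9781

$0.98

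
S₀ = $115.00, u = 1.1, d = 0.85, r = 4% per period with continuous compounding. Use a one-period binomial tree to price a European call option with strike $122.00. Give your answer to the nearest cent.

Risk-neutral probability p = (e^0.04 − 0.85)/(1.1 − 0.85) = 0.1908/0.2500 = 0.7632
Terminal stock prices: S_u = 126.5, S_d = 97.75
Terminal payoffs (S − K): max(4.5, 0) = 4.5, max(-24.25, 0) = 0
Node 0 (S = 115): V_0 = e^(−0.04)·[0.7632·4.5000 + 0.2368·0.0000] = 3.2999

$3.30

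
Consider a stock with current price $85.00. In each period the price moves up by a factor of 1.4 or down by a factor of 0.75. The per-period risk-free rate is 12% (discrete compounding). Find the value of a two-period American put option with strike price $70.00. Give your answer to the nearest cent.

Risk-neutral probability p = (1 + 0.12 − 0.75)/(1.4 − 0.75) = 0.3700/0.6500 = 0.5692
Terminal stock prices: S_uu = 166.6, S_ud = 89.25, S_dd = 47.81
Terminal payoffs (K − S): max(-96.6, 0) = 0, max(-19.25, 0) = 0, max(22.19, 0) = 22.19
Node u (S = 119): continuation = 1/1.12·[0.5692·0.0000 + 0.4308·0.0000] = 0.0000; exercise value = 0.0000 ≤ continuation, so V_u = 0.0000
Node d (S = 63.75): continuation = 1/1.12·[0.5692·0.0000 + 0.4308·22.1875] = 8.5337; exercise value = 6.2500 ≤ continuation, so V_d = 8.5337
Node 0 (S = 85): continuation = 1/1.12·[0.5692·0.0000 + 0.4308·8.5337] = 3.2822; exercise value = 0.0000 ≤ continuation, so V_0 = 3.2822

$3.28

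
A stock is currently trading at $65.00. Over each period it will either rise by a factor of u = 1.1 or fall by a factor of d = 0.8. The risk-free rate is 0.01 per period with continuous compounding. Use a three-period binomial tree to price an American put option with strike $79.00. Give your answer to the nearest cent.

$14.79

Risk-neutral probability p = (e^0.01 − 0.8)/(1.1 − 0.8) = 0.2101/0.3000 = 0.7002
Terminal stock prices: S_uuu = 86.52, S_uud = 62.92, S_udd = 45.76, S_ddd = 33.28
Terminal payoffs (K − S): max(-7.515, 0) = 0, max(16.08, 0) = 16.08, max(33.24, 0) = 33.24, max(45.72, 0) = 45.72
Node uu (S = 78.65): continuation = e^(−0.01)·[0.7002·0.0000 + 0.2998·16.0800] = 4.7733; exercise value = 0.3500 ≤ continuation, so V_uu = 4.7733
Node ud (S = 57.2): continuation = e^(−0.01)·[0.7002·16.0800 + 0.2998·33.2400] = 21.0139; exercise value = 21.8000 > continuation, so V_ud = 21.8000 (exercise)
Node dd (S = 41.6): continuation = e^(−0.01)·[0.7002·33.2400 + 0.2998·45.7200] = 36.6139; exercise value = 37.4000 > continuation, so V_dd = 37.4000 (exercise)
Node u (S = 71.5): continuation = e^(−0.01)·[0.7002·4.7733 + 0.2998·21.8000] = 9.7802; exercise value = 7.5000 ≤ continuation, so V_u = 9.7802
Node d (S = 52): continuation = e^(−0.01)·[0.7002·21.8000 + 0.2998·37.4000] = 26.2139; exercise value = 27.0000 > continuation, so V_d = 27.0000 (exercise)
Node 0 (S = 65): continuation = e^(−0.01)·[0.7002·9.7802 + 0.2998·27.0000] = 14.7946; exercise value = 14.0000 ≤ continuation, so V_0 = 14.7946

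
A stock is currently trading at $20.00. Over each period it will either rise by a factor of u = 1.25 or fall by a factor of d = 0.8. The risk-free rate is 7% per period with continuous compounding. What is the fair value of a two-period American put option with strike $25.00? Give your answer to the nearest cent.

Risk-neutral probability p = (e^0.07 − 0.8)/(1.25 − 0.8) = 0.2725/0.4500 = 0.6056
Terminal stock prices: S_uu = 31.25, S_ud = 20, S_dd = 12.8
Terminal payoffs (K − S): max(-6.25, 0) = 0, max(5, 0) = 5, max(12.2, 0) = 12.2
Node u (S = 25): continuation = e^(−0.07)·[0.6056·0.0000 + 0.3944·5.0000] = 1.8388; exercise value = 0.0000 ≤ continuation, so V_u = 1.8388
Node d (S = 16): continuation = e^(−0.07)·[0.6056·5.0000 + 0.3944·12.2000] = 7.3098; exercise value = 9.0000 > continuation, so V_d = 9.0000 (exercise)
Node 0 (S = 20): continuation = e^(−0.07)·[0.6056·1.8388 + 0.3944·9.0000] = 4.3481; exercise value = 5.0000 > continuation, so V_0 = 5.0000 (exercise)

$5.00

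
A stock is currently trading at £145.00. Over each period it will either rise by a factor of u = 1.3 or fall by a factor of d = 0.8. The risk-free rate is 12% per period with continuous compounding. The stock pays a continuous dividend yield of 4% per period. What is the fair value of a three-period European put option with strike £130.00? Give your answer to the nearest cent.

Per-period risk-free factor R = e^0.12 = 1.1275; dividend-adjusted growth = e^(0.12−0.04) = 1.0833.
Risk-neutral probability p = (1.0833 − 0.8)/(1.3 − 0.8) = 0.2833/0.5000 = 0.5666
Terminal stock prices: S_uuu = 318.6, S_uud = 196, S_udd = 120.6, S_ddd = 74.24
Terminal payoffs (K − S): max(-188.6, 0) = 0, max(-66.04, 0) = 0, max(9.36, 0) = 9.36, max(55.76, 0) = 55.76
Node uu (S = 245.1): V_uu = e^(−0.12)·[0.5666·0.0000 + 0.4334·0.0000] = 0.0000
Node ud (S = 150.8): V_ud = e^(−0.12)·[0.5666·0.0000 + 0.4334·9.3600] = 3.5981
Node dd (S = 92.8): V_dd = e^(−0.12)·[0.5666·9.3600 + 0.4334·55.7600] = 26.1384
Node u (S = 188.5): V_u = e^(−0.12)·[0.5666·0.0000 + 0.4334·3.5981] = 1.3832
Node d (S = 116): V_d = e^(−0.12)·[0.5666·3.5981 + 0.4334·26.1384] = 11.8560
Node 0 (S = 145): V_0 = e^(−0.12)·[0.5666·1.3832 + 0.4334·11.8560] = 5.2527

£5.25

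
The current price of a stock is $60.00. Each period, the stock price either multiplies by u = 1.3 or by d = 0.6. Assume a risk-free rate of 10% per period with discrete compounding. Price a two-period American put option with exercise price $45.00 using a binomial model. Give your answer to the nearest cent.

Risk-neutral probability p = (1 + 0.1 − 0.6)/(1.3 − 0.6) = 0.5000/0.7000 = 0.7143
Terminal stock prices: S_uu = 101.4, S_ud = 46.8, S_dd = 21.6
Terminal payoffs (K − S): max(-56.4, 0) = 0, max(-1.8, 0) = 0, max(23.4, 0) = 23.4
Node u (S = 78): continuation = 1/1.1·[0.7143·0.0000 + 0.2857·0.0000] = 0.0000; exercise value = 0.0000 ≤ continuation, so V_u = 0.0000
Node d (S = 36): continuation = 1/1.1·[0.7143·0.0000 + 0.2857·23.4000] = 6.0779; exercise value = 9.0000 > continuation, so V_d = 9.0000 (exercise)
Node 0 (S = 60): continuation = 1/1.1·[0.7143·0.0000 + 0.2857·9.0000] = 2.3377; exercise value = 0.0000 ≤ continuation, so V_0 = 2.3377

$2.34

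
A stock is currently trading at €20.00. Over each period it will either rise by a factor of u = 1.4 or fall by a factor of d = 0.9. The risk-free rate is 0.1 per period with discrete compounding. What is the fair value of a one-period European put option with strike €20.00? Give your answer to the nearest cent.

Risk-neutral probability p = (1 + 0.1 − 0.9)/(1.4 − 0.9) = 0.2000/0.5000 = 0.4000
Terminal stock prices: S_u = 28, S_d = 18
Terminal payoffs (K − S): max(-8, 0) = 0, max(2, 0) = 2
Node 0 (S = 20): V_0 = 1/1.1·[0.4000·0.0000 + 0.6000·2.0000] = 1.0909

€1.09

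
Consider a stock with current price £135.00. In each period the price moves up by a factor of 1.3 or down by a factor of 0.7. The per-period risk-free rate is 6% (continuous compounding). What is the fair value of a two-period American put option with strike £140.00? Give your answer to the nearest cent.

Risk-neutral probability p = (e^0.06 − 0.7)/(1.3 − 0.7) = 0.3618/0.6000 = 0.6031
Terminal stock prices: S_uu = 228.2, S_ud = 122.8, S_dd = 66.15
Terminal payoffs (K − S): max(-88.15, 0) = 0, max(17.15, 0) = 17.15, max(73.85, 0) = 73.85
Node u (S = 175.5): continuation = e^(−0.06)·[0.6031·0.0000 + 0.3969·17.1500] = 6.4111; exercise value = 0.0000 ≤ continuation, so V_u = 6.4111
Node d (S = 94.5): continuation = e^(−0.06)·[0.6031·17.1500 + 0.3969·73.8500] = 37.3470; exercise value = 45.5000 > continuation, so V_d = 45.5000 (exercise)
Node 0 (S = 135): continuation = e^(−0.06)·[0.6031·6.4111 + 0.3969·45.5000] = 20.6501; exercise value = 5.0000 ≤ continuation, so V_0 = 20.6501

£20.65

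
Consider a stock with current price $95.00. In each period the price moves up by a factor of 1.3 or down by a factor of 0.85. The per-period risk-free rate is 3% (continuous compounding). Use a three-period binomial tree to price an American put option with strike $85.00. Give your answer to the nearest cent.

Risk-neutral probability p = (e^0.03 − 0.85)/(1.3 − 0.85) = 0.1805/0.4500 = 0.4010
Terminal stock prices: S_uuu = 208.7, S_uud = 136.5, S_udd = 89.23, S_ddd = 58.34
Terminal payoffs (K − S): max(-123.7, 0) = 0, max(-51.47, 0) = 0, max(-4.229, 0) = 0, max(26.66, 0) = 26.66
Node uu (S = 160.6): continuation = e^(−0.03)·[0.4010·0.0000 + 0.5990·0.0000] = 0.0000; exercise value = 0.0000 ≤ continuation, so V_uu = 0.0000
Node ud (S = 105): continuation = e^(−0.03)·[0.4010·0.0000 + 0.5990·0.0000] = 0.0000; exercise value = 0.0000 ≤ continuation, so V_ud = 0.0000
Node dd (S = 68.64): continuation = e^(−0.03)·[0.4010·0.0000 + 0.5990·26.6581] = 15.4960; exercise value = 16.3625 > continuation, so V_dd = 16.3625 (exercise)
Node u (S = 123.5): continuation = e^(−0.03)·[0.4010·0.0000 + 0.5990·0.0000] = 0.0000; exercise value = 0.0000 ≤ continuation, so V_u = 0.0000
Node d (S = 80.75): continuation = e^(−0.03)·[0.4010·0.0000 + 0.5990·16.3625] = 9.5113; exercise value = 4.2500 ≤ continuation, so V_d = 9.5113
Node 0 (S = 95): continuation = e^(−0.03)·[0.4010·0.0000 + 0.5990·9.5113] = 5.5288; exercise value = 0.0000 ≤ continuation, so V_0 = 5.5288

$5.53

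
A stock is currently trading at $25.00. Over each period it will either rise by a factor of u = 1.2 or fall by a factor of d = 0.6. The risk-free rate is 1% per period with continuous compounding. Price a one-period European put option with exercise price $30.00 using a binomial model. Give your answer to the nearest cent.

Risk-neutral probability p = (e^0.01 − 0.6)/(1.2 − 0.6) = 0.4101/0.6000 = 0.6834
Terminal stock prices: S_u = 30, S_d = 15
Terminal payoffs (K − S): max(0, 0) = 0, max(15, 0) = 15
Node 0 (S = 25): V_0 = e^(−0.01)·[0.6834·0.0000 + 0.3166·15.0000] = 4.7015

$4.70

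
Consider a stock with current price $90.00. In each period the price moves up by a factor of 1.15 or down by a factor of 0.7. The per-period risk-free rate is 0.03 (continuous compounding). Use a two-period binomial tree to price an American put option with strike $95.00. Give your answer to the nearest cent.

Risk-neutral probability p = (e^0.03 − 0.7)/(1.15 − 0.7) = 0.3305/0.4500 = 0.7343
Terminal stock prices: S_uu = 119, S_ud = 72.45, S_dd = 44.1
Terminal payoffs (K − S): max(-24.02, 0) = 0, max(22.55, 0) = 22.55, max(50.9, 0) = 50.9
Node u (S = 103.5): continuation = e^(−0.03)·[0.7343·0.0000 + 0.2657·22.5500] = 5.8135; exercise value = 0.0000 ≤ continuation, so V_u = 5.8135
Node d (S = 63): continuation = e^(−0.03)·[0.7343·22.5500 + 0.2657·50.9000] = 29.1923; exercise value = 32.0000 > continuation, so V_d = 32.0000 (exercise)
Node 0 (S = 90): continuation = e^(−0.03)·[0.7343·5.8135 + 0.2657·32.0000] = 12.3927; exercise value = 5.0000 ≤ continuation, so V_0 = 12.3927

$12.39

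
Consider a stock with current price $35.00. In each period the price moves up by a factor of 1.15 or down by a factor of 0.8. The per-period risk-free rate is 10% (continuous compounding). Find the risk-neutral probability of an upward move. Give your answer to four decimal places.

p = 0.8719

Risk-neutral probability p = (e^0.1 − 0.8)/(1.15 − 0.8) = 0.3052/0.3500 = 0.8719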